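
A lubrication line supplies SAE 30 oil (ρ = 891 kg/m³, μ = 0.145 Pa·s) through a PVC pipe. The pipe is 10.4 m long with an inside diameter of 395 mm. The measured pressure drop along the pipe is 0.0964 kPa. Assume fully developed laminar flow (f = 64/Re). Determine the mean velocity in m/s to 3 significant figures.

For laminar flow, f = 64/Re with Re = ρVD/μ, so Darcy-Weisbach reduces to ΔP = 32μLV/D². Solving for V: V = ΔP·D²/(32μL) = 96.4·(0.395)²/(32·0.145·10.4) = 0.3117 m/s.
Check: Re = ρVD/μ = 891·0.3117·0.395/0.145 = 756.5 < 2300, so the laminar assumption holds.

V ≈ 0.312 m/s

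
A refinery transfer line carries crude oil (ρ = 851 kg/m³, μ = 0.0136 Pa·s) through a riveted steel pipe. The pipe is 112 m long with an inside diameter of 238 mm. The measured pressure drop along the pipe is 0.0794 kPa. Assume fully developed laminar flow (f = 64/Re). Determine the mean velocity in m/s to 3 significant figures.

For laminar flow, f = 64/Re with Re = ρVD/μ, so Darcy-Weisbach reduces to ΔP = 32μLV/D². Solving for V: V = ΔP·D²/(32μL) = 79.4·(0.238)²/(32·0.0136·112) = 0.09227 m/s.
Check: Re = ρVD/μ = 851·0.09227·0.238/0.0136 = 1374 < 2300, so the laminar assumption holds.

V ≈ 0.0923 m/s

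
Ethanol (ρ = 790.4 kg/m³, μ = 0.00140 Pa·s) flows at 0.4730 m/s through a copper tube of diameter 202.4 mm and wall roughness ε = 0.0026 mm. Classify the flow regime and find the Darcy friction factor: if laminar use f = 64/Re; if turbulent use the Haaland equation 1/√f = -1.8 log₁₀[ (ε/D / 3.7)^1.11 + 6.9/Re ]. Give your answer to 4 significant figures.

Re = ρVD/μ = 790.4·0.473·0.2024/0.0014 = 5.405e+04.
Re > 4000 → turbulent. ε/D = 2.6e-06/0.2024 = 1.28e-05; Haaland: 1/√f = -1.8 log₁₀[8.71e-07 + 0.000128] = 7.004, so f = 0.02039.

f ≈ 0.02039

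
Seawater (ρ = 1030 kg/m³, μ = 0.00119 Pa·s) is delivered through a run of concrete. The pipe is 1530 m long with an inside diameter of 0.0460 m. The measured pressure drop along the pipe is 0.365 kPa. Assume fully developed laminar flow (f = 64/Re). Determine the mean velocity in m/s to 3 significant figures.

V ≈ 0.0133 m/s

For laminar flow, f = 64/Re with Re = ρVD/μ, so Darcy-Weisbach reduces to ΔP = 32μLV/D². Solving for V: V = ΔP·D²/(32μL) = 365·(0.046)²/(32·0.00119·1530) = 0.01326 m/s.
Check: Re = ρVD/μ = 1030·0.01326·0.046/0.00119 = 527.8 < 2300, so the laminar assumption holds.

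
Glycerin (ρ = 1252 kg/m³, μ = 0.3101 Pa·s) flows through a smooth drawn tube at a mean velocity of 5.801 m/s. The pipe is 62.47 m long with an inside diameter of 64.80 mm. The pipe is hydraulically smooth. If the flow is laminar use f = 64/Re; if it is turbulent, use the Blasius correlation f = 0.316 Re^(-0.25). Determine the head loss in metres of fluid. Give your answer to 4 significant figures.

Reynolds number Re = ρVD/μ = 1252 · 5.801 · 0.0648 / 0.31 = 1518.
Re < 2300 → laminar flow, so f = 64/Re = 64/1518 = 0.04217 (the turbulent correlation is not needed).
Darcy-Weisbach: ΔP = f(L/D)(ρV²/2) = 0.04217·(62.47/0.0648)·(1252·5.801²/2) = 0.04217·964·2.107e+04 = 8.564e+05 Pa.
Head loss h_f = ΔP/(ρg) = 8.564e+05/(1252·9.81) = 69.73 m.

h_f ≈ 69.73 m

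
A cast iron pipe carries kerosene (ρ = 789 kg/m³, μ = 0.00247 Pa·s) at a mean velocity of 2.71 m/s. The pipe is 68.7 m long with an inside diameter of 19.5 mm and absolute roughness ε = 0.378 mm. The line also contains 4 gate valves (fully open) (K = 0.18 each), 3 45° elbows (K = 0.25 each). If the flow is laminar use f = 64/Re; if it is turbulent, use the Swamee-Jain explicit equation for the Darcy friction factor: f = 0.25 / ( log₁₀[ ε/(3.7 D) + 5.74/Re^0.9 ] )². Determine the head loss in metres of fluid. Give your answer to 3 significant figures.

h_f ≈ 67.9 m

Reynolds number Re = ρVD/μ = 789 · 2.71 · 0.0195 / 0.00247 = 1.688e+04.
Re > 4000 → turbulent. Relative roughness ε/D = 0.000378/0.0195 = 0.0194. Swamee-Jain: f = 0.25/(log₁₀[0.0194/3.7 + 5.74/1.688e+04^0.9])² = 0.25/(log₁₀[0.00524 + 0.0009])² = 0.25/(-2.212)² = 0.0511.
Total minor-loss coefficient ΣK = 4·0.18 + 3·0.25 = 1.47.
ΔP = [f·L/D + ΣK]·(ρV²/2) = [0.0511·68.7/0.0195 + 1.47]·(789·2.71²/2) = [180 + 1.47]·2897 = 5.258e+05 Pa.
Head loss h_f = ΔP/(ρg) = 5.258e+05/(789·9.81) = 67.9 m.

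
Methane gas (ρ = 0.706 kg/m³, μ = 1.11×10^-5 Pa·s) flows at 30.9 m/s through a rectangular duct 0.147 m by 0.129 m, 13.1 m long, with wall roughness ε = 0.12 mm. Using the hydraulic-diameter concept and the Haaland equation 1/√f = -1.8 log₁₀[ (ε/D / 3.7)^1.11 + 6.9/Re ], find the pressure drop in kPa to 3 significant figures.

Hydraulic diameter D_h = 4A/P = 4·(0.147·0.129)/(2·(0.147+0.129)) = 0.07585/0.552 = 0.1374 m.
Re = ρVD_h/μ = 0.706·30.9·0.1374/1.11e-05 = 2.701e+05.
ε/D_h = 0.00012/0.1374 = 0.000873; Haaland gives 1/√f = -1.8 log₁₀[9.42e-05+2.55e-05] = 7.059, so f = 0.02007.
ΔP = f(L/D_h)(ρV²/2) = 0.02007·13.1/0.1374·337 = 644.8 Pa.
ΔP = 0.645 kPa.

ΔP ≈ 0.645 kPa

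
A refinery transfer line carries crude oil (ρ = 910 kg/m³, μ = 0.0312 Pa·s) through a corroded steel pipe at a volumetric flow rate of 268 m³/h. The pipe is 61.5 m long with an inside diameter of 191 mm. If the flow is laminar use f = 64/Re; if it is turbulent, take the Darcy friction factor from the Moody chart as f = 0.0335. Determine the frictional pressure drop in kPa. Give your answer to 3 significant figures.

Q = 268 m³/h = 268/3600 = 0.07444 m³/s.
Cross-sectional area A = πD²/4 = π(0.191)²/4 = 0.02865 m²; mean velocity V = Q/A = 0.07444/0.02865 = 2.598 m/s.
Reynolds number Re = ρVD/μ = 910 · 2.598 · 0.191 / 0.0312 = 1.447e+04.
Re > 4000 → turbulent; use the Moody-chart value f = 0.0335.
Darcy-Weisbach: ΔP = f(L/D)(ρV²/2) = 0.0335·(61.5/0.191)·(910·2.598²/2) = 0.0335·322·3072 = 3.313e+04 Pa.
ΔP = 3.313e+04 Pa = 33.1 kPa.

ΔP ≈ 33.1 kPa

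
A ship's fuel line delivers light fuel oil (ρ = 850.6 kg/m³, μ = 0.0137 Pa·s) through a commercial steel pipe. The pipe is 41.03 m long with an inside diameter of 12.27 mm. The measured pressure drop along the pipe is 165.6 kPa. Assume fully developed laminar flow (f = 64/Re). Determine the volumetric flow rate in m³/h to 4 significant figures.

For laminar flow, f = 64/Re with Re = ρVD/μ, so Darcy-Weisbach reduces to ΔP = 32μLV/D². Solving for V: V = ΔP·D²/(32μL) = 1.656e+05·(0.01227)²/(32·0.0137·41.03) = 1.386 m/s.
Check: Re = ρVD/μ = 850.6·1.386·0.01227/0.0137 = 1056 < 2300, so the laminar assumption holds.
Q = V·A = 1.386·(π/4·0.01227²) = 0.0001639 m³/s = 0.5900 m³/h.

Q ≈ 0.5900 m³/h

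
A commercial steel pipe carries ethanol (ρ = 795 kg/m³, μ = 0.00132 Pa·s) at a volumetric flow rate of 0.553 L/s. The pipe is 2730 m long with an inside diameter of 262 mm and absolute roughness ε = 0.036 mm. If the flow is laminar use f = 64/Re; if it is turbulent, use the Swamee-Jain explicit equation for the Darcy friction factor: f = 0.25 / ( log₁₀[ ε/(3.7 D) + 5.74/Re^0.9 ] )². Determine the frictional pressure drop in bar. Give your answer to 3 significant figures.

ΔP ≈ 1.72×10^-4 bar

Q = 0.553 L/s = 0.553/1000 = 0.000553 m³/s.
Cross-sectional area A = πD²/4 = π(0.262)²/4 = 0.05391 m²; mean velocity V = Q/A = 0.000553/0.05391 = 0.01026 m/s.
Reynolds number Re = ρVD/μ = 795 · 0.01026 · 0.262 / 0.00132 = 1619.
Re < 2300 → laminar flow, so f = 64/Re = 64/1619 = 0.03954 (the turbulent correlation is not needed).
Darcy-Weisbach: ΔP = f(L/D)(ρV²/2) = 0.03954·(2730/0.262)·(795·0.01026²/2) = 0.03954·1.042e+04·0.04182 = 17.23 Pa.
ΔP = 17.23 Pa = 1.72×10^-4 bar.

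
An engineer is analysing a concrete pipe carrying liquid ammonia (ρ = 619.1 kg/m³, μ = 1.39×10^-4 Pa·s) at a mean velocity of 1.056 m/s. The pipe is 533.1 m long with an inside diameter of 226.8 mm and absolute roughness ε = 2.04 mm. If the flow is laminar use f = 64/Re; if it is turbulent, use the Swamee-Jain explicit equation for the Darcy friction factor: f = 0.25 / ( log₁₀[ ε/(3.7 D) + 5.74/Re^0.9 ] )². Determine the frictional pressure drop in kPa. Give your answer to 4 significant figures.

ΔP ≈ 29.77 kPa

Reynolds number Re = ρVD/μ = 619.1 · 1.056 · 0.2268 / 0.000139 = 1.067e+06.
Re > 4000 → turbulent. Relative roughness ε/D = 0.00204/0.2268 = 0.00899. Swamee-Jain: f = 0.25/(log₁₀[0.00899/3.7 + 5.74/1.067e+06^0.9])² = 0.25/(log₁₀[0.00243 + 2.16e-05])² = 0.25/(-2.61)² = 0.03669.
Darcy-Weisbach: ΔP = f(L/D)(ρV²/2) = 0.03669·(533.1/0.2268)·(619.1·1.056²/2) = 0.03669·2351·345.2 = 2.977e+04 Pa.
ΔP = 2.977e+04 Pa = 29.77 kPa.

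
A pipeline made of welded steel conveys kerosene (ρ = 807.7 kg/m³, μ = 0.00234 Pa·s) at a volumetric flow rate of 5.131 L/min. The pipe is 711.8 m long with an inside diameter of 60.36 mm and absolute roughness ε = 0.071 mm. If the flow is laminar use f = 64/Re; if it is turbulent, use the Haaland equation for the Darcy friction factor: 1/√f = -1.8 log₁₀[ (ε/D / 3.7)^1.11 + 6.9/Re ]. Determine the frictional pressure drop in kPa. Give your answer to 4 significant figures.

Q = 5.131 L/min = 5.131/60000 = 8.552e-05 m³/s.
Cross-sectional area A = πD²/4 = π(0.06036)²/4 = 0.002861 m²; mean velocity V = Q/A = 8.552e-05/0.002861 = 0.02989 m/s.
Reynolds number Re = ρVD/μ = 807.7 · 0.02989 · 0.06036 / 0.00234 = 622.7.
Re < 2300 → laminar flow, so f = 64/Re = 64/622.7 = 0.1028 (the turbulent correlation is not needed).
Darcy-Weisbach: ΔP = f(L/D)(ρV²/2) = 0.1028·(711.8/0.06036)·(807.7·0.02989²/2) = 0.1028·1.179e+04·0.3607 = 437.2 Pa.
ΔP = 437.2 Pa = 0.4372 kPa.

ΔP ≈ 0.4372 kPa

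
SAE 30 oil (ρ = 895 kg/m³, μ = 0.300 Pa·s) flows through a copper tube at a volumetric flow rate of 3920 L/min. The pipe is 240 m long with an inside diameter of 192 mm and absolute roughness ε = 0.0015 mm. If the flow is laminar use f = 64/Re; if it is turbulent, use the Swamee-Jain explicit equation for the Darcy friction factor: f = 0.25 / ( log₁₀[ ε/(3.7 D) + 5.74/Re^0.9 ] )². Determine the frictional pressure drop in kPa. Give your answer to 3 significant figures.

ΔP ≈ 141 kPa

Q = 3920 L/min = 3920/60000 = 0.06533 m³/s.
Cross-sectional area A = πD²/4 = π(0.192)²/4 = 0.02895 m²; mean velocity V = Q/A = 0.06533/0.02895 = 2.257 m/s.
Reynolds number Re = ρVD/μ = 895 · 2.257 · 0.192 / 0.3 = 1293.
Re < 2300 → laminar flow, so f = 64/Re = 64/1293 = 0.04951 (the turbulent correlation is not needed).
Darcy-Weisbach: ΔP = f(L/D)(ρV²/2) = 0.04951·(240/0.192)·(895·2.257²/2) = 0.04951·1250·2279 = 1.41e+05 Pa.
ΔP = 1.41e+05 Pa = 141 kPa.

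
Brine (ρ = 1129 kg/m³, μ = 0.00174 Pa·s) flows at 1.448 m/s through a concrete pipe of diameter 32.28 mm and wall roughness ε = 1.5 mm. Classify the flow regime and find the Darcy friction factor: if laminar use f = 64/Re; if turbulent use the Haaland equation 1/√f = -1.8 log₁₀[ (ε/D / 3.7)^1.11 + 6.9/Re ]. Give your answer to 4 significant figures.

Re = ρVD/μ = 1129·1.448·0.03228/0.00174 = 3.033e+04.
Re > 4000 → turbulent. ε/D = 0.0015/0.03228 = 0.0465; Haaland: 1/√f = -1.8 log₁₀[0.00776 + 0.000228] = 3.776, so f = 0.07015.

f ≈ 0.07015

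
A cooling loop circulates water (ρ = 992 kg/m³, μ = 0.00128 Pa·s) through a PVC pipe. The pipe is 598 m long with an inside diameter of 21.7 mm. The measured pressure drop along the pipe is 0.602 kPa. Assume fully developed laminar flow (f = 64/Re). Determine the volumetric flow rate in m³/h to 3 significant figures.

Q ≈ 0.0154 m³/h

For laminar flow, f = 64/Re with Re = ρVD/μ, so Darcy-Weisbach reduces to ΔP = 32μLV/D². Solving for V: V = ΔP·D²/(32μL) = 602·(0.0217)²/(32·0.00128·598) = 0.01157 m/s.
Check: Re = ρVD/μ = 992·0.01157·0.0217/0.00128 = 194.6 < 2300, so the laminar assumption holds.
Q = V·A = 0.01157·(π/4·0.0217²) = 4.28e-06 m³/s = 0.0154 m³/h.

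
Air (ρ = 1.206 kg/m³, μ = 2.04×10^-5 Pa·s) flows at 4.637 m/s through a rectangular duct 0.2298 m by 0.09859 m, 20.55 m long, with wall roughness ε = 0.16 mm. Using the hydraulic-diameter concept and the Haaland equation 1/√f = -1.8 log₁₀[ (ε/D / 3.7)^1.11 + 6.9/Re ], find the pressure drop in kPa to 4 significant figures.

ΔP ≈ 0.04847 kPa

Hydraulic diameter D_h = 4A/P = 4·(0.2298·0.09859)/(2·(0.2298+0.09859)) = 0.09062/0.6568 = 0.138 m.
Re = ρVD_h/μ = 1.206·4.637·0.138/2.04e-05 = 3.782e+04.
ε/D_h = 0.00016/0.138 = 0.00116; Haaland gives 1/√f = -1.8 log₁₀[0.000129+0.000182] = 6.312, so f = 0.0251.
ΔP = f(L/D_h)(ρV²/2) = 0.0251·20.55/0.138·12.97 = 48.47 Pa.
ΔP = 0.04847 kPa.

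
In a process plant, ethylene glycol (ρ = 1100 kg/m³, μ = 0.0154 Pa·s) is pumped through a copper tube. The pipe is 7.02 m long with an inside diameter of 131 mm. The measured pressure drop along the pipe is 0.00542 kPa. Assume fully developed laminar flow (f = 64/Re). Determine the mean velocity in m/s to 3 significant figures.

V ≈ 0.0269 m/s

For laminar flow, f = 64/Re with Re = ρVD/μ, so Darcy-Weisbach reduces to ΔP = 32μLV/D². Solving for V: V = ΔP·D²/(32μL) = 5.42·(0.131)²/(32·0.0154·7.02) = 0.02689 m/s.
Check: Re = ρVD/μ = 1100·0.02689·0.131/0.0154 = 251.6 < 2300, so the laminar assumption holds.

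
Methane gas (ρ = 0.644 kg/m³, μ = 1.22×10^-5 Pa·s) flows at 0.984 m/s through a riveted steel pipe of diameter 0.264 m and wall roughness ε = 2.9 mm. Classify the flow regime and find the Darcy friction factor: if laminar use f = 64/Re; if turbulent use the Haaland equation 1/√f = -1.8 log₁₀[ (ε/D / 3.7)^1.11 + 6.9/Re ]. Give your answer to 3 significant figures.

f ≈ 0.0428

Re = ρVD/μ = 0.644·0.984·0.264/1.22e-05 = 1.371e+04.
Re > 4000 → turbulent. ε/D = 0.0029/0.264 = 0.011; Haaland: 1/√f = -1.8 log₁₀[0.00157 + 0.000503] = 4.832, so f = 0.04283.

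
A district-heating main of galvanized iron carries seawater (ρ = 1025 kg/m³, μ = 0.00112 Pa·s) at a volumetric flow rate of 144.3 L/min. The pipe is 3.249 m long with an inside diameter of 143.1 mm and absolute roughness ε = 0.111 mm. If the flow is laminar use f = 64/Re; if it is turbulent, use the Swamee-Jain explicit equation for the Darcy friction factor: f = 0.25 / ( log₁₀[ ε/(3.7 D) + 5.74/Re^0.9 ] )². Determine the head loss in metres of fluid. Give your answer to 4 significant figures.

Q = 144.3 L/min = 144.3/60000 = 0.002405 m³/s.
Cross-sectional area A = πD²/4 = π(0.1431)²/4 = 0.01608 m²; mean velocity V = Q/A = 0.002405/0.01608 = 0.1495 m/s.
Reynolds number Re = ρVD/μ = 1025 · 0.1495 · 0.1431 / 0.00112 = 1.958e+04.
Re > 4000 → turbulent. Relative roughness ε/D = 0.000111/0.1431 = 0.000776. Swamee-Jain: f = 0.25/(log₁₀[0.000776/3.7 + 5.74/1.958e+04^0.9])² = 0.25/(log₁₀[0.00021 + 0.000787])² = 0.25/(-3.001)² = 0.02775.
Darcy-Weisbach: ΔP = f(L/D)(ρV²/2) = 0.02775·(3.249/0.1431)·(1025·0.1495²/2) = 0.02775·22.7·11.46 = 7.221 Pa.
Head loss h_f = ΔP/(ρg) = 7.221/(1025·9.81) = 7.182×10^-4 m.

h_f ≈ 7.182×10^-4 m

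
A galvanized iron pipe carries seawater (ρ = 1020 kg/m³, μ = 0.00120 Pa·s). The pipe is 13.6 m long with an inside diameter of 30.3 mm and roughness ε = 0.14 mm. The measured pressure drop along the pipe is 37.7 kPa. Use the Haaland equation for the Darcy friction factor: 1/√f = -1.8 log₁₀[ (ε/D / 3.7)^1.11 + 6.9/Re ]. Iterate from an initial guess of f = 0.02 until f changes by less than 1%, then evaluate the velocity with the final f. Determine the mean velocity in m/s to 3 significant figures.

Rearranging Darcy-Weisbach: V = √(2·ΔP·D/(f·L·ρ)). With ε/D = 0.00014/0.0303 = 0.00462, iterate starting from f = 0.02:
  f = 0.02 → V = √(2·3.77e+04·0.0303/(0.02·13.6·1020)) = 2.87 m/s; Re = ρVD/μ = 7.391e+04; f → 0.03091
  f = 0.03091 → V = 2.308 m/s; Re = 5.945e+04; f → 0.03119
Converged (Δf/f < 1%). With the final f = 0.03119: V = √(2·3.77e+04·0.0303/(0.03119·13.6·1020)) = 2.298 m/s.

V ≈ 2.30 m/s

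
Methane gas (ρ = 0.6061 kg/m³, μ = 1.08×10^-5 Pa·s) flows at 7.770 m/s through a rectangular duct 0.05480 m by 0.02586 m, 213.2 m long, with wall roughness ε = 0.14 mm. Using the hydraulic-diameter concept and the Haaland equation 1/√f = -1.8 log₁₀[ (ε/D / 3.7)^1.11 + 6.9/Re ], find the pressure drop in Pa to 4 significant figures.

ΔP ≈ 3760 Pa

Hydraulic diameter D_h = 4A/P = 4·(0.0548·0.02586)/(2·(0.0548+0.02586)) = 0.005669/0.1613 = 0.03514 m.
Re = ρVD_h/μ = 0.6061·7.77·0.03514/1.08e-05 = 1.532e+04.
ε/D_h = 0.00014/0.03514 = 0.00398; Haaland gives 1/√f = -1.8 log₁₀[0.000508+0.00045] = 5.433, so f = 0.03387.
ΔP = f(L/D_h)(ρV²/2) = 0.03387·213.2/0.03514·18.3 = 3760 Pa.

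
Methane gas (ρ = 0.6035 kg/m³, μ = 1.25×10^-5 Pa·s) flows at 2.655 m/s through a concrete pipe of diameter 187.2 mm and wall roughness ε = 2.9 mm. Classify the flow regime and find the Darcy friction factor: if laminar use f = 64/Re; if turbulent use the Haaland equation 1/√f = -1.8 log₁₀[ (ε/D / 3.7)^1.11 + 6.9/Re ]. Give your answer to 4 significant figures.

f ≈ 0.04607

Re = ρVD/μ = 0.6035·2.655·0.1872/1.25e-05 = 2.4e+04.
Re > 4000 → turbulent. ε/D = 0.0029/0.1872 = 0.0155; Haaland: 1/√f = -1.8 log₁₀[0.00229 + 0.000288] = 4.659, so f = 0.04607.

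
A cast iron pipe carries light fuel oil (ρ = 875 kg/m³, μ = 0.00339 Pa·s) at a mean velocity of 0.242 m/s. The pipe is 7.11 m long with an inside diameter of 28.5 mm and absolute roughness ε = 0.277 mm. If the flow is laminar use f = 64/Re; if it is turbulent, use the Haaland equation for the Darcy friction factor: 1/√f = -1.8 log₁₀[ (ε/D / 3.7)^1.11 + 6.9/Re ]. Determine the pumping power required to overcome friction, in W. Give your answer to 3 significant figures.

P ≈ 0.0355 W

Reynolds number Re = ρVD/μ = 875 · 0.242 · 0.0285 / 0.00339 = 1780.
Re < 2300 → laminar flow, so f = 64/Re = 64/1780 = 0.03595 (the turbulent correlation is not needed).
Darcy-Weisbach: ΔP = f(L/D)(ρV²/2) = 0.03595·(7.11/0.0285)·(875·0.242²/2) = 0.03595·249.5·25.62 = 229.8 Pa.
Q = V·A = 0.242·0.0006379 = 0.0001544 m³/s.
Pumping power P = QΔP = 0.0001544·229.8 = 0.03548 W = 0.0355 W.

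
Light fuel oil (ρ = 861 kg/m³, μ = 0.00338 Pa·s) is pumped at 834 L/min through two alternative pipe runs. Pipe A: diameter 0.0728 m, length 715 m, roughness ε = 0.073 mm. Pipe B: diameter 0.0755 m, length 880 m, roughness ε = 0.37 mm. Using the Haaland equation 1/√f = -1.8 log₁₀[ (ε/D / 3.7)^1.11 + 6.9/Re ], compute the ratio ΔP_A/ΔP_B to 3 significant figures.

ΔP_A/ΔP_B ≈ 0.711

Pipe A: V = Q/A = 0.0139/0.004162 = 3.339 m/s; Re = 6.193e+04; ε/D = 0.001; Haaland → f = 0.0231; ΔP_A = f(L/D)(ρV²/2) = 1.089e+06 Pa.
Pipe B: V = Q/A = 0.0139/0.004477 = 3.105 m/s; Re = 5.971e+04; ε/D = 0.0049; Haaland → f = 0.03166; ΔP_B = f(L/D)(ρV²/2) = 1.531e+06 Pa.
ΔP_A/ΔP_B = 1.089e+06/1.531e+06 = 0.711.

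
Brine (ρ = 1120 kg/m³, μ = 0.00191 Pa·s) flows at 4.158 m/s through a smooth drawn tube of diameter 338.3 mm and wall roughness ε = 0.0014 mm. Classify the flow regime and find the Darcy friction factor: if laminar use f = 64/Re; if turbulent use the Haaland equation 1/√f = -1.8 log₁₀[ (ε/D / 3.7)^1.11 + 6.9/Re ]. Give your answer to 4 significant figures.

f ≈ 0.01203

Re = ρVD/μ = 1120·4.158·0.3383/0.00191 = 8.248e+05.
Re > 4000 → turbulent. ε/D = 1.4e-06/0.3383 = 4.14e-06; Haaland: 1/√f = -1.8 log₁₀[2.48e-07 + 8.37e-06] = 9.117, so f = 0.01203.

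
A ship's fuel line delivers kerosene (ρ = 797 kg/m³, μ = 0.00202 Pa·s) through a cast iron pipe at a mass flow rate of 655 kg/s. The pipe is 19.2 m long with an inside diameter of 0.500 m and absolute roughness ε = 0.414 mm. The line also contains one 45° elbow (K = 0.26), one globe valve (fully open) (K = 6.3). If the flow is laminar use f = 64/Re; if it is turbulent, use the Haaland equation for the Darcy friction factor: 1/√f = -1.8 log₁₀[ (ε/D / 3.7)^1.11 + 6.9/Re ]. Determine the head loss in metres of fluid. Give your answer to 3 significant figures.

h_f ≈ 6.51 m

A = πD²/4 = π(0.5)²/4 = 0.1963 m²; mean velocity V = ṁ/(ρA) = 655/(797 · 0.1963) = 4.186 m/s.
Reynolds number Re = ρVD/μ = 797 · 4.186 · 0.5 / 0.00202 = 8.257e+05.
Re > 4000 → turbulent. Relative roughness ε/D = 0.000414/0.5 = 0.000828. Haaland: 1/√f = -1.8 log₁₀[(0.000828/3.7)^1.11 + 6.9/8.257e+05] = -1.8 log₁₀[8.88e-05 + 8.36e-06] = 7.223, so f = 0.01917.
Total minor-loss coefficient ΣK = 1·0.26 + 1·6.3 = 6.56.
ΔP = [f·L/D + ΣK]·(ρV²/2) = [0.01917·19.2/0.5 + 6.56]·(797·4.186²/2) = [0.7361 + 6.56]·6981 = 5.094e+04 Pa.
Head loss h_f = ΔP/(ρg) = 5.094e+04/(797·9.81) = 6.51 m.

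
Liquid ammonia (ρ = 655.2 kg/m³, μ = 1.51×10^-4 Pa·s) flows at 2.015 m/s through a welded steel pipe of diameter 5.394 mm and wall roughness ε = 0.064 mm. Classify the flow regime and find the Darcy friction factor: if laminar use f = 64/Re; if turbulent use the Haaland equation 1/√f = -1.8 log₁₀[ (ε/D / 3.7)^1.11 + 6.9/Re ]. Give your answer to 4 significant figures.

f ≈ 0.04134

Re = ρVD/μ = 655.2·2.015·0.005394/0.000151 = 4.716e+04.
Re > 4000 → turbulent. ε/D = 6.4e-05/0.005394 = 0.0119; Haaland: 1/√f = -1.8 log₁₀[0.00171 + 0.000146] = 4.919, so f = 0.04134.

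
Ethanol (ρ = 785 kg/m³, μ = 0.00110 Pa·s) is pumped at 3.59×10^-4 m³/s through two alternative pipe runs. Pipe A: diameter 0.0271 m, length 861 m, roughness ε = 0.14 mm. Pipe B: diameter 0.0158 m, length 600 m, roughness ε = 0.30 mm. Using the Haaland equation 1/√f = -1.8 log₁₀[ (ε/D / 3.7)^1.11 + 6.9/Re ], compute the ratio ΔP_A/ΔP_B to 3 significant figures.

ΔP_A/ΔP_B ≈ 0.0713

Pipe A: V = Q/A = 0.000359/0.0005768 = 0.6224 m/s; Re = 1.204e+04; ε/D = 0.00517; Haaland → f = 0.03663; ΔP_A = f(L/D)(ρV²/2) = 1.769e+05 Pa.
Pipe B: V = Q/A = 0.000359/0.0001961 = 1.831 m/s; Re = 2.065e+04; ε/D = 0.019; Haaland → f = 0.04963; ΔP_B = f(L/D)(ρV²/2) = 2.48e+06 Pa.
ΔP_A/ΔP_B = 1.769e+05/2.48e+06 = 0.0713.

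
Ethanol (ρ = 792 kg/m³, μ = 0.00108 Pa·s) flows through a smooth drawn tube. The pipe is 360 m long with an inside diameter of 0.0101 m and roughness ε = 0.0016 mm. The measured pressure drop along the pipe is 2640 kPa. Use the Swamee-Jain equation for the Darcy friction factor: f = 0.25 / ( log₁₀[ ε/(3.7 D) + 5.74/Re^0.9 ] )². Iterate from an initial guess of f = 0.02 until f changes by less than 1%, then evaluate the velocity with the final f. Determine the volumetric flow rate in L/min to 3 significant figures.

Q ≈ 12.8 L/min

Rearranging Darcy-Weisbach: V = √(2·ΔP·D/(f·L·ρ)). With ε/D = 1.6e-06/0.0101 = 0.000158, iterate starting from f = 0.02:
  f = 0.02 → V = √(2·2.64e+06·0.0101/(0.02·360·792)) = 3.058 m/s; Re = ρVD/μ = 2.265e+04; f → 0.02544
  f = 0.02544 → V = 2.711 m/s; Re = 2.008e+04; f → 0.02618
  f = 0.02618 → V = 2.673 m/s; Re = 1.98e+04; f → 0.02627
Converged (Δf/f < 1%). With the final f = 0.02627: V = √(2·2.64e+06·0.0101/(0.02627·360·792)) = 2.668 m/s.
Q = V·A = 2.668·(π/4·0.0101²) = 0.0002138 m³/s = 12.8 L/min.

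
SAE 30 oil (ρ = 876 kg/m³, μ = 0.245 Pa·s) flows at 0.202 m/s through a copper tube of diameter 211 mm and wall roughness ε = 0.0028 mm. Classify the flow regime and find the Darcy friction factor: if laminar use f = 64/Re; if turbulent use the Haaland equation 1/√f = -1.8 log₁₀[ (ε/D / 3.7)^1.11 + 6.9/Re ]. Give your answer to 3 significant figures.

f ≈ 0.420

Re = ρVD/μ = 876·0.202·0.211/0.245 = 152.4.
Re < 2300 → laminar, so f = 64/Re = 0.42 (roughness is irrelevant in laminar flow).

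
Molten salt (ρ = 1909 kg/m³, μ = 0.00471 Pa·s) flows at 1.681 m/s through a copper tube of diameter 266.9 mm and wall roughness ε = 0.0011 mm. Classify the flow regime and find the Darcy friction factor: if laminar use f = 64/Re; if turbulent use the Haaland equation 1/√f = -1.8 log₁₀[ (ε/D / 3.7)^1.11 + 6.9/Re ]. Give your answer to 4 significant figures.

Re = ρVD/μ = 1909·1.681·0.2669/0.00471 = 1.818e+05.
Re > 4000 → turbulent. ε/D = 1.1e-06/0.2669 = 4.12e-06; Haaland: 1/√f = -1.8 log₁₀[2.47e-07 + 3.79e-05] = 7.952, so f = 0.01581.

f ≈ 0.01581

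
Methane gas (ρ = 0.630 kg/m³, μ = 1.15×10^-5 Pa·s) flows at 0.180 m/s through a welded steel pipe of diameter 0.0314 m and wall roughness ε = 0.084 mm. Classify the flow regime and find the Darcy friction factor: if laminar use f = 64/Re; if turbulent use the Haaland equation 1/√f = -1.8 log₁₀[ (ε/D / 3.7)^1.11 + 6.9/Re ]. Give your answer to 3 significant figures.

Re = ρVD/μ = 0.63·0.18·0.0314/1.15e-05 = 309.6.
Re < 2300 → laminar, so f = 64/Re = 0.2067 (roughness is irrelevant in laminar flow).

f ≈ 0.207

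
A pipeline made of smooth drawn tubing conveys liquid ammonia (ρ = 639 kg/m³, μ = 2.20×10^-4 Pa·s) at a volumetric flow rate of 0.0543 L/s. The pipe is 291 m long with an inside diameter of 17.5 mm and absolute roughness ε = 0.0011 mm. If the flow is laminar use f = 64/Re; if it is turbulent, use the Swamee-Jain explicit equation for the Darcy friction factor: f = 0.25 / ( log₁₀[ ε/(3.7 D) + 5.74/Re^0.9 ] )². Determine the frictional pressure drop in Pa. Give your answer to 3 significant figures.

ΔP ≈ 8110 Pa

Q = 0.0543 L/s = 0.0543/1000 = 5.43e-05 m³/s.
Cross-sectional area A = πD²/4 = π(0.0175)²/4 = 0.0002405 m²; mean velocity V = Q/A = 5.43e-05/0.0002405 = 0.2258 m/s.
Reynolds number Re = ρVD/μ = 639 · 0.2258 · 0.0175 / 0.00022 = 1.147e+04.
Re > 4000 → turbulent. Relative roughness ε/D = 1.1e-06/0.0175 = 6.29e-05. Swamee-Jain: f = 0.25/(log₁₀[6.29e-05/3.7 + 5.74/1.147e+04^0.9])² = 0.25/(log₁₀[1.7e-05 + 0.00127])² = 0.25/(-2.889)² = 0.02995.
Darcy-Weisbach: ΔP = f(L/D)(ρV²/2) = 0.02995·(291/0.0175)·(639·0.2258²/2) = 0.02995·1.663e+04·16.28 = 8110 Pa.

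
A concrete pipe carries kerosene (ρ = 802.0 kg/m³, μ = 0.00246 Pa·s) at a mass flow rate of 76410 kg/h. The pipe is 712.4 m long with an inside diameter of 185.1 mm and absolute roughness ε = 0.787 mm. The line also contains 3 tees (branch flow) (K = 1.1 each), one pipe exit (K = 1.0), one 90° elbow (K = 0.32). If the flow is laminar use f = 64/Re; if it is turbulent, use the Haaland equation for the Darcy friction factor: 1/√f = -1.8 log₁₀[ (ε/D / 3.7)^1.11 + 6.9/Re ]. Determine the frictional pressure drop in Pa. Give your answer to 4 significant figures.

ΔP ≈ 47380 Pa

ṁ = 76410 kg/h = 76410/3600 = 21.23 kg/s.
A = πD²/4 = π(0.1851)²/4 = 0.02691 m²; mean velocity V = ṁ/(ρA) = 21.23/(802 · 0.02691) = 0.9835 m/s.
Reynolds number Re = ρVD/μ = 802 · 0.9835 · 0.1851 / 0.00246 = 5.935e+04.
Re > 4000 → turbulent. Relative roughness ε/D = 0.000787/0.1851 = 0.00425. Haaland: 1/√f = -1.8 log₁₀[(0.00425/3.7)^1.11 + 6.9/5.935e+04] = -1.8 log₁₀[0.000546 + 0.000116] = 5.722, so f = 0.03054.
Total minor-loss coefficient ΣK = 3·1.1 + 1·1 + 1·0.32 = 4.62.
ΔP = [f·L/D + ΣK]·(ρV²/2) = [0.03054·712.4/0.1851 + 4.62]·(802·0.9835²/2) = [117.5 + 4.62]·387.9 = 4.738e+04 Pa.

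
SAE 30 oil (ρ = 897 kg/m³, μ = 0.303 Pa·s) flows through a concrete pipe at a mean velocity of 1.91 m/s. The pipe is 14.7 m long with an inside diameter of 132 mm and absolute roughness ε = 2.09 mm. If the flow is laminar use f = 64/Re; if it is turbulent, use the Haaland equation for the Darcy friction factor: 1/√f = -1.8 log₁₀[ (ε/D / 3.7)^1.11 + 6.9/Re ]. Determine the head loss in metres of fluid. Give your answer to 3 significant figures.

h_f ≈ 1.78 m

Reynolds number Re = ρVD/μ = 897 · 1.91 · 0.132 / 0.303 = 746.4.
Re < 2300 → laminar flow, so f = 64/Re = 64/746.4 = 0.08575 (the turbulent correlation is not needed).
Darcy-Weisbach: ΔP = f(L/D)(ρV²/2) = 0.08575·(14.7/0.132)·(897·1.91²/2) = 0.08575·111.4·1636 = 1.562e+04 Pa.
Head loss h_f = ΔP/(ρg) = 1.562e+04/(897·9.81) = 1.78 m.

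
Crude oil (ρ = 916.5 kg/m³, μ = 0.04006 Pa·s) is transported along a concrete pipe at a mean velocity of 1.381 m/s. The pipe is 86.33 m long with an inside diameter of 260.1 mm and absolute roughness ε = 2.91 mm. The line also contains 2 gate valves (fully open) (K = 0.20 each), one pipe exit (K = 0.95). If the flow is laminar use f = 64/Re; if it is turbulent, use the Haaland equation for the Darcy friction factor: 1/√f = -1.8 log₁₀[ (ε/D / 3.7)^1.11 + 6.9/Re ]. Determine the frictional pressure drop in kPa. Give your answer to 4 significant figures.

Reynolds number Re = ρVD/μ = 916.5 · 1.381 · 0.2601 / 0.0401 = 8218.
Re > 4000 → turbulent. Relative roughness ε/D = 0.00291/0.2601 = 0.0112. Haaland: 1/√f = -1.8 log₁₀[(0.0112/3.7)^1.11 + 6.9/8218] = -1.8 log₁₀[0.0016 + 0.00084] = 4.704, so f = 0.0452.
Total minor-loss coefficient ΣK = 2·0.2 + 1·0.95 = 1.35.
ΔP = [f·L/D + ΣK]·(ρV²/2) = [0.0452·86.33/0.2601 + 1.35]·(916.5·1.381²/2) = [15 + 1.35]·874 = 1.429e+04 Pa.
ΔP = 1.429e+04 Pa = 14.29 kPa.

ΔP ≈ 14.29 kPa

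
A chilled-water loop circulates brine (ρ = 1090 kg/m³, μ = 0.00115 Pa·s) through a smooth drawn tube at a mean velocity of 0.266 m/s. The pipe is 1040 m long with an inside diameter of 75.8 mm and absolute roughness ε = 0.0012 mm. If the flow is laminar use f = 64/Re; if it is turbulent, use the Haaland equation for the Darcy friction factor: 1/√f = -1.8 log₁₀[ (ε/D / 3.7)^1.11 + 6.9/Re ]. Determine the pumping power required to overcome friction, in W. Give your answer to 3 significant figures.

Reynolds number Re = ρVD/μ = 1090 · 0.266 · 0.0758 / 0.00115 = 1.911e+04.
Re > 4000 → turbulent. Relative roughness ε/D = 1.2e-06/0.0758 = 1.58e-05. Haaland: 1/√f = -1.8 log₁₀[(1.58e-05/3.7)^1.11 + 6.9/1.911e+04] = -1.8 log₁₀[1.1e-06 + 0.000361] = 6.194, so f = 0.02606.
Darcy-Weisbach: ΔP = f(L/D)(ρV²/2) = 0.02606·(1040/0.0758)·(1090·0.266²/2) = 0.02606·1.372e+04·38.56 = 1.379e+04 Pa.
Q = V·A = 0.266·0.004513 = 0.0012 m³/s.
Pumping power P = QΔP = 0.0012·1.379e+04 = 16.55 W = 16.6 W.

P ≈ 16.6 W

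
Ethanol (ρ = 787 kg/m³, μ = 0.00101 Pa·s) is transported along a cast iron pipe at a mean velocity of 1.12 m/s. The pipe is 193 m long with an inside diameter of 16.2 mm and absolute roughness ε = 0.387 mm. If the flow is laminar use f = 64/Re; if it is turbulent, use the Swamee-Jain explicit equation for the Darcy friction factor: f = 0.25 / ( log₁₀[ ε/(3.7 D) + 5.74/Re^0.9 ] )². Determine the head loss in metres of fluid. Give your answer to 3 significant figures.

h_f ≈ 42.2 m

Reynolds number Re = ρVD/μ = 787 · 1.12 · 0.0162 / 0.00101 = 1.414e+04.
Re > 4000 → turbulent. Relative roughness ε/D = 0.000387/0.0162 = 0.0239. Swamee-Jain: f = 0.25/(log₁₀[0.0239/3.7 + 5.74/1.414e+04^0.9])² = 0.25/(log₁₀[0.00646 + 0.00106])² = 0.25/(-2.124)² = 0.0554.
Darcy-Weisbach: ΔP = f(L/D)(ρV²/2) = 0.0554·(193/0.0162)·(787·1.12²/2) = 0.0554·1.191e+04·493.6 = 3.258e+05 Pa.
Head loss h_f = ΔP/(ρg) = 3.258e+05/(787·9.81) = 42.2 m.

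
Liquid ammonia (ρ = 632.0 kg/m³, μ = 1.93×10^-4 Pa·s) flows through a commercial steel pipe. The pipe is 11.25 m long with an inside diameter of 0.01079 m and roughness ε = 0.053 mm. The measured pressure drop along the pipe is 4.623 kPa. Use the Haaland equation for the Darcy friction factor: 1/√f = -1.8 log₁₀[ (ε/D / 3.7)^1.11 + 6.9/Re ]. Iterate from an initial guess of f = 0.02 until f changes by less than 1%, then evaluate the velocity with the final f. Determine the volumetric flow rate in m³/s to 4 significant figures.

Rearranging Darcy-Weisbach: V = √(2·ΔP·D/(f·L·ρ)). With ε/D = 5.3e-05/0.01079 = 0.00491, iterate starting from f = 0.02:
  f = 0.02 → V = √(2·4623·0.01079/(0.02·11.25·632)) = 0.8376 m/s; Re = ρVD/μ = 2.96e+04; f → 0.03299
  f = 0.03299 → V = 0.6522 m/s; Re = 2.304e+04; f → 0.03369
  f = 0.03369 → V = 0.6454 m/s; Re = 2.28e+04; f → 0.03372
Converged (Δf/f < 1%). With the final f = 0.03372: V = √(2·4623·0.01079/(0.03372·11.25·632)) = 0.6451 m/s.
Q = V·A = 0.6451·(π/4·0.01079²) = 5.898e-05 m³/s = 5.898×10^-5 m³/s.

Q ≈ 5.898×10^-5 m³/s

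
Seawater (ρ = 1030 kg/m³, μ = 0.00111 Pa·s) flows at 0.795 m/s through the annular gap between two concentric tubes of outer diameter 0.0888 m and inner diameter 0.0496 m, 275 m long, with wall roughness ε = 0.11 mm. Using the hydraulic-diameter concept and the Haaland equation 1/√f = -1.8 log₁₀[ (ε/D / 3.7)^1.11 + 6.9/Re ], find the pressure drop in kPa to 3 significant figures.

Hydraulic diameter D_h = 4A/P = D_o - D_i = 0.0888 - 0.0496 = 0.0392 m.
Re = ρVD_h/μ = 1030·0.795·0.0392/0.00111 = 2.892e+04.
ε/D_h = 0.00011/0.0392 = 0.00281; Haaland gives 1/√f = -1.8 log₁₀[0.000344+0.000239] = 5.822, so f = 0.0295.
ΔP = f(L/D_h)(ρV²/2) = 0.0295·275/0.0392·325.5 = 6.736e+04 Pa.
ΔP = 67.4 kPa.

ΔP ≈ 67.4 kPa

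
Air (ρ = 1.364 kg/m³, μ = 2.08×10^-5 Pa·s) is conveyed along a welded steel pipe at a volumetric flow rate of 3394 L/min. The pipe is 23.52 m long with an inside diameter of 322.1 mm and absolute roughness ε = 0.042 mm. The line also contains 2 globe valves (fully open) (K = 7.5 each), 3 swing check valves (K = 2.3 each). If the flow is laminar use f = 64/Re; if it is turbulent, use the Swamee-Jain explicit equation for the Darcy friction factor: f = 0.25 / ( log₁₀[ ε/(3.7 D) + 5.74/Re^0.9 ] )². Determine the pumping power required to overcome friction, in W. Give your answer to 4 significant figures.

P ≈ 0.4455 W

Q = 3394 L/min = 3394/60000 = 0.05657 m³/s.
Cross-sectional area A = πD²/4 = π(0.3221)²/4 = 0.08148 m²; mean velocity V = Q/A = 0.05657/0.08148 = 0.6942 m/s.
Reynolds number Re = ρVD/μ = 1.364 · 0.6942 · 0.3221 / 2.08e-05 = 1.466e+04.
Re > 4000 → turbulent. Relative roughness ε/D = 4.2e-05/0.3221 = 0.00013. Swamee-Jain: f = 0.25/(log₁₀[0.00013/3.7 + 5.74/1.466e+04^0.9])² = 0.25/(log₁₀[3.52e-05 + 0.00102])² = 0.25/(-2.976)² = 0.02823.
Total minor-loss coefficient ΣK = 2·7.5 + 3·2.3 = 21.9.
ΔP = [f·L/D + ΣK]·(ρV²/2) = [0.02823·23.52/0.3221 + 21.9]·(1.364·0.6942²/2) = [2.061 + 21.9]·0.3287 = 7.875 Pa.
Pumping power P = QΔP = 0.05657·7.875 = 0.44548 W = 0.4455 W.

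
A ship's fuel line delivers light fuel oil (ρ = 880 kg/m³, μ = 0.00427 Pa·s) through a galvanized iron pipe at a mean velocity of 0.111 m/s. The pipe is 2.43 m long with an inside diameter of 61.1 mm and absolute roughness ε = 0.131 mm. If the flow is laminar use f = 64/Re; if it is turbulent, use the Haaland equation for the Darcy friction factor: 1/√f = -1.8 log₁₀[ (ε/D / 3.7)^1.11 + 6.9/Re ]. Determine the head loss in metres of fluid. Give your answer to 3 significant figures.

h_f ≈ 0.00114 m

Reynolds number Re = ρVD/μ = 880 · 0.111 · 0.0611 / 0.00427 = 1398.
Re < 2300 → laminar flow, so f = 64/Re = 64/1398 = 0.04579 (the turbulent correlation is not needed).
Darcy-Weisbach: ΔP = f(L/D)(ρV²/2) = 0.04579·(2.43/0.0611)·(880·0.111²/2) = 0.04579·39.77·5.421 = 9.872 Pa.
Head loss h_f = ΔP/(ρg) = 9.872/(880·9.81) = 0.00114 m.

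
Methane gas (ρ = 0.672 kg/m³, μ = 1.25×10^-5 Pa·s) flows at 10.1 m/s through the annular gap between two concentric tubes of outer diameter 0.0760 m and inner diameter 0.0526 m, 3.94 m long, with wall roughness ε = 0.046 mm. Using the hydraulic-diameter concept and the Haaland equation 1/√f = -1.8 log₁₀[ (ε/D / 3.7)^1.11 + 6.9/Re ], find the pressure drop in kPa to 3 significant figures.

Hydraulic diameter D_h = 4A/P = D_o - D_i = 0.076 - 0.0526 = 0.0234 m.
Re = ρVD_h/μ = 0.672·10.1·0.0234/1.25e-05 = 1.271e+04.
ε/D_h = 4.6e-05/0.0234 = 0.00197; Haaland gives 1/√f = -1.8 log₁₀[0.000232+0.000543] = 5.599, so f = 0.03189.
ΔP = f(L/D_h)(ρV²/2) = 0.03189·3.94/0.0234·34.28 = 184.1 Pa.
ΔP = 0.184 kPa.

ΔP ≈ 0.184 kPa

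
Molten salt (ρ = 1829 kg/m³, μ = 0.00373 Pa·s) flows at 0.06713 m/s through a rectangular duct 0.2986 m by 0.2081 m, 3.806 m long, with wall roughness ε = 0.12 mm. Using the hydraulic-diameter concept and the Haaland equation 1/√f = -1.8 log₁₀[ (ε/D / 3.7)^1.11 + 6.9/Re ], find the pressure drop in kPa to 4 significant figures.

ΔP ≈ 0.002130 kPa

Hydraulic diameter D_h = 4A/P = 4·(0.2986·0.2081)/(2·(0.2986+0.2081)) = 0.2486/1.013 = 0.2453 m.
Re = ρVD_h/μ = 1829·0.06713·0.2453/0.00373 = 8074.
ε/D_h = 0.00012/0.2453 = 0.000489; Haaland gives 1/√f = -1.8 log₁₀[4.95e-05+0.000855] = 5.479, so f = 0.03331.
ΔP = f(L/D_h)(ρV²/2) = 0.03331·3.806/0.2453·4.121 = 2.13 Pa.
ΔP = 0.002130 kPa.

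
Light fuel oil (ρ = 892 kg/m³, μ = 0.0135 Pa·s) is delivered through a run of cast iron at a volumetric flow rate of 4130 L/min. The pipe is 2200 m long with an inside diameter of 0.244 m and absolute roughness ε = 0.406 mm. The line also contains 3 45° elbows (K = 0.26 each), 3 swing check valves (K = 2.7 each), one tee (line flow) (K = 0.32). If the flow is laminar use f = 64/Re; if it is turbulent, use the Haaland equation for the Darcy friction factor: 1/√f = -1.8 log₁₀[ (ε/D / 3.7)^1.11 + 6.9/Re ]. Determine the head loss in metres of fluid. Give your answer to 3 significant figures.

Q = 4130 L/min = 4130/60000 = 0.06883 m³/s.
Cross-sectional area A = πD²/4 = π(0.244)²/4 = 0.04676 m²; mean velocity V = Q/A = 0.06883/0.04676 = 1.472 m/s.
Reynolds number Re = ρVD/μ = 892 · 1.472 · 0.244 / 0.0135 = 2.373e+04.
Re > 4000 → turbulent. Relative roughness ε/D = 0.000406/0.244 = 0.00166. Haaland: 1/√f = -1.8 log₁₀[(0.00166/3.7)^1.11 + 6.9/2.373e+04] = -1.8 log₁₀[0.000193 + 0.000291] = 5.968, so f = 0.02807.
Total minor-loss coefficient ΣK = 3·0.26 + 3·2.7 + 1·0.32 = 9.2.
ΔP = [f·L/D + ΣK]·(ρV²/2) = [0.02807·2200/0.244 + 9.2]·(892·1.472²/2) = [253.1 + 9.2]·966.5 = 2.535e+05 Pa.
Head loss h_f = ΔP/(ρg) = 2.535e+05/(892·9.81) = 29.0 m.

h_f ≈ 29.0 m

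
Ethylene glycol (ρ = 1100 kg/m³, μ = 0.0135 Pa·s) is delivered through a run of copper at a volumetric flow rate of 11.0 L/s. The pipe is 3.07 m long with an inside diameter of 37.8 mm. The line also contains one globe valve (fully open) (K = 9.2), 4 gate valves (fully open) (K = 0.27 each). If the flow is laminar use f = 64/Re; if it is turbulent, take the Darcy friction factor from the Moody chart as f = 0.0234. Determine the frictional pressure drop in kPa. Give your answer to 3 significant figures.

ΔP ≈ 644 kPa

Q = 11.0 L/s = 11.0/1000 = 0.011 m³/s.
Cross-sectional area A = πD²/4 = π(0.0378)²/4 = 0.001122 m²; mean velocity V = Q/A = 0.011/0.001122 = 9.802 m/s.
Reynolds number Re = ρVD/μ = 1100 · 9.802 · 0.0378 / 0.0135 = 3.019e+04.
Re > 4000 → turbulent; use the Moody-chart value f = 0.0234.
Total minor-loss coefficient ΣK = 1·9.2 + 4·0.27 = 10.3.
ΔP = [f·L/D + ΣK]·(ρV²/2) = [0.0234·3.07/0.0378 + 10.3]·(1100·9.802²/2) = [1.9 + 10.3]·5.284e+04 = 6.437e+05 Pa.
ΔP = 6.437e+05 Pa = 644 kPa.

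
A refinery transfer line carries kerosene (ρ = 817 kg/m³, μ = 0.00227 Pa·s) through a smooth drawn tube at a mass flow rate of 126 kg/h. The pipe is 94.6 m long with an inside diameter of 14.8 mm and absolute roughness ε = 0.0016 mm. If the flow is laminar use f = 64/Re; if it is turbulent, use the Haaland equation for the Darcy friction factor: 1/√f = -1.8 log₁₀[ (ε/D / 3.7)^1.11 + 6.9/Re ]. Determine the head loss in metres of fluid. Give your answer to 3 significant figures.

ṁ = 126 kg/h = 126/3600 = 0.035 kg/s.
A = πD²/4 = π(0.0148)²/4 = 0.000172 m²; mean velocity V = ṁ/(ρA) = 0.035/(817 · 0.000172) = 0.249 m/s.
Reynolds number Re = ρVD/μ = 817 · 0.249 · 0.0148 / 0.00227 = 1326.
Re < 2300 → laminar flow, so f = 64/Re = 64/1326 = 0.04825 (the turbulent correlation is not needed).
Darcy-Weisbach: ΔP = f(L/D)(ρV²/2) = 0.04825·(94.6/0.0148)·(817·0.249²/2) = 0.04825·6392·25.33 = 7812 Pa.
Head loss h_f = ΔP/(ρg) = 7812/(817·9.81) = 0.975 m.

h_f ≈ 0.975 m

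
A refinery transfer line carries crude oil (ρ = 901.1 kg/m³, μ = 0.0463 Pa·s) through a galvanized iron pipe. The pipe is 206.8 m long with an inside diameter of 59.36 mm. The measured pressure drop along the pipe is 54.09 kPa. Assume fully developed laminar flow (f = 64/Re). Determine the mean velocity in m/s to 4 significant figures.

For laminar flow, f = 64/Re with Re = ρVD/μ, so Darcy-Weisbach reduces to ΔP = 32μLV/D². Solving for V: V = ΔP·D²/(32μL) = 5.409e+04·(0.05936)²/(32·0.0463·206.8) = 0.622 m/s.
Check: Re = ρVD/μ = 901.1·0.622·0.05936/0.0463 = 718.6 < 2300, so the laminar assumption holds.

V ≈ 0.6220 m/s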